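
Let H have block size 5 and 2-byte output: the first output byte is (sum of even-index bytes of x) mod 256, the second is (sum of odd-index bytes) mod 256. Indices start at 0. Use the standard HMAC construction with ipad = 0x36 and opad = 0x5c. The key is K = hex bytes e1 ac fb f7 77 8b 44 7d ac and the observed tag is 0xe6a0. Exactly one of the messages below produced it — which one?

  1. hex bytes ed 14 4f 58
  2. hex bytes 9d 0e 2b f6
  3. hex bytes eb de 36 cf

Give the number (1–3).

1

Key hex bytes e1 ac fb f7 77 8b 44 7d ac is 9 bytes > B = 5, so hash it first: H(key) = 43 ab, then zero-pad to 5 bytes: K' = 43 ab 00 00 00.
K' ⊕ ipad = 75 9d 36 36 36; K' ⊕ opad = 1f f7 5c 5c 5c.
m1: inner = H(75 9d 36 36 36 ed 14 4f 58) = 4d 0f; tag = H(1f f7 5c 5c 5c 4d 0f) = e6a0 ← matches
m2: inner = H(75 9d 36 36 36 9d 0e 2b f6) = e5 9b; tag = H(1f f7 5c 5c 5c e5 9b) = 7238
m3: inner = H(75 9d 36 36 36 eb de 36 cf) = 8e f4; tag = H(1f f7 5c 5c 5c 8e f4) = cbe1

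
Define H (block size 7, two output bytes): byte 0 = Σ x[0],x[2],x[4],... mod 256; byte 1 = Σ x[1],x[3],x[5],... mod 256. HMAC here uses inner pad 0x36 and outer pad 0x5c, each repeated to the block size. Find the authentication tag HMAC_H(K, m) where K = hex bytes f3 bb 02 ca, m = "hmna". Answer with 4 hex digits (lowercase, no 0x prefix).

Key hex bytes f3 bb 02 ca is 4 bytes ≤ B = 7; zero-pad to 7 bytes: K' = f3 bb 02 ca 00 00 00.
K' ⊕ ipad = c5 8d 34 fc 36 36 36.  K' ⊕ opad = af e7 5e 96 5c 5c 5c.
Inner input = (K'⊕ipad) ∥ m = c5 8d 34 fc 36 36 36 ∥ 68 6d 6e 61.
Inner hash: even-index sum = 563 mod 256 = 51; odd-index sum = 661 mod 256 = 149 → 33 95.
Outer input = (K'⊕opad) ∥ inner = af e7 5e 96 5c 5c 5c ∥ 33 95.
Outer hash (tag): even-index sum = 602 mod 256 = 90; odd-index sum = 524 mod 256 = 12 → 5a 0c.

5a0c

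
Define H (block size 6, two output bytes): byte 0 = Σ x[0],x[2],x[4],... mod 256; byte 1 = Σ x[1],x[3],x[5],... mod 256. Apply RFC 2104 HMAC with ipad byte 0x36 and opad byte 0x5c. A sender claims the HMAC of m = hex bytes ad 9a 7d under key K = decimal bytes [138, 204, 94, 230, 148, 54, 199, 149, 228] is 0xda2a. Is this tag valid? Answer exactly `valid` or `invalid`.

valid

Key decimal bytes [138, 204, 94, 230, 148, 54, 199, 149, 228] = 8a cc 5e e6 94 36 c7 95 e4 is 9 bytes > B = 6, so hash it first: H(key) = 27 7d, then zero-pad to 6 bytes: K' = 27 7d 00 00 00 00.
K' ⊕ ipad = 11 4b 36 36 36 36; K' ⊕ opad = 7b 21 5c 5c 5c 5c.
Inner hash: even-index sum = 423 mod 256 = 167; odd-index sum = 337 mod 256 = 81 → a7 51.
Outer hash (recomputed tag): even-index sum = 474 mod 256 = 218; odd-index sum = 298 mod 256 = 42 → da 2a.
Recomputed tag = da2a; claimed = da2a → match.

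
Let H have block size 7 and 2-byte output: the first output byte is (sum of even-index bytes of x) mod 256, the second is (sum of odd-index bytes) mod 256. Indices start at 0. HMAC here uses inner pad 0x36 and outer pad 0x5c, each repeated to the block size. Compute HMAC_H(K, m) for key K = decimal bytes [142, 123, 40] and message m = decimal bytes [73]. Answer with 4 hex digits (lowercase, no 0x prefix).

0021

Key decimal bytes [142, 123, 40] = 8e 7b 28 is 3 bytes ≤ B = 7; zero-pad to 7 bytes: K' = 8e 7b 28 00 00 00 00.
K' ⊕ ipad = b8 4d 1e 36 36 36 36.  K' ⊕ opad = d2 27 74 5c 5c 5c 5c.
Inner input = (K'⊕ipad) ∥ m = b8 4d 1e 36 36 36 36 ∥ 49.
Inner hash: even-index sum = 322 mod 256 = 66; odd-index sum = 258 mod 256 = 2 → 42 02.
Outer input = (K'⊕opad) ∥ inner = d2 27 74 5c 5c 5c 5c ∥ 42 02.
Outer hash (tag): even-index sum = 512 mod 256 = 0; odd-index sum = 289 mod 256 = 33 → 00 21.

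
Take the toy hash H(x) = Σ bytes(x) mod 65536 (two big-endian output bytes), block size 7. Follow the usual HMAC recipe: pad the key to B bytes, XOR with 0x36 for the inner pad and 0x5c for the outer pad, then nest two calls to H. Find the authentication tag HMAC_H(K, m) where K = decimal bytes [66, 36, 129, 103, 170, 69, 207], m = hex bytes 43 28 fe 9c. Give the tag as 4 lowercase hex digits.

03f0

Key decimal bytes [66, 36, 129, 103, 170, 69, 207] = 42 24 81 67 aa 45 cf is exactly B = 7 bytes: K' = 42 24 81 67 aa 45 cf.
K' ⊕ ipad = 74 12 b7 51 9c 73 f9.  K' ⊕ opad = 1e 78 dd 3b f6 19 93.
Inner input = (K'⊕ipad) ∥ m = 74 12 b7 51 9c 73 f9 ∥ 43 28 fe 9c.
Inner hash: sum = 116+18+183+81+156+115+249+67+40+254+156 = 1435 → 05 9b.
Outer input = (K'⊕opad) ∥ inner = 1e 78 dd 3b f6 19 93 ∥ 05 9b.
Outer hash (tag): sum = 30+120+221+59+246+25+147+5+155 = 1008 → 03 f0.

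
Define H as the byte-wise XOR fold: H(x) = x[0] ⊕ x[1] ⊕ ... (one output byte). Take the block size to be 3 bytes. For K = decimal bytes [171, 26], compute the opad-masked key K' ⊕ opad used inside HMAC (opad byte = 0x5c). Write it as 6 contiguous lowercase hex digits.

Key decimal bytes [171, 26] = ab 1a is 2 bytes ≤ B = 3; zero-pad to 3 bytes: K' = ab 1a 00.
XOR each byte with 0x5c: ab⊕5c=f7, 1a⊕5c=46, 00⊕5c=5c.

f7465c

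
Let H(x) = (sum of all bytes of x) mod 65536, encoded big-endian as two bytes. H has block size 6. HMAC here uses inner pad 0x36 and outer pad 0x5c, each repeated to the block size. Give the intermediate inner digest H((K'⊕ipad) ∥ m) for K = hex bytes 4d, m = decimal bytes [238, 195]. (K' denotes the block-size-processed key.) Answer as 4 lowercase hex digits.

Key hex bytes 4d is 1 byte ≤ B = 6; zero-pad to 6 bytes: K' = 4d 00 00 00 00 00.
K' ⊕ ipad = 7b 36 36 36 36 36.
Inner input = 7b 36 36 36 36 36 ∥ ee c3.
Inner hash: sum = 123+54+54+54+54+54+238+195 = 826 → 03 3a.

033a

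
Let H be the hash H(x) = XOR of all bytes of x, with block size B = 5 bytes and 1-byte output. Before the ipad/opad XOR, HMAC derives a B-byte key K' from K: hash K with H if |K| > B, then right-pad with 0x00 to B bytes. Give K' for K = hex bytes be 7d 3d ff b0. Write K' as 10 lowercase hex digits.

be7d3dffb0

Key hex bytes be 7d 3d ff b0 is exactly B = 5 bytes: K' = be 7d 3d ff b0.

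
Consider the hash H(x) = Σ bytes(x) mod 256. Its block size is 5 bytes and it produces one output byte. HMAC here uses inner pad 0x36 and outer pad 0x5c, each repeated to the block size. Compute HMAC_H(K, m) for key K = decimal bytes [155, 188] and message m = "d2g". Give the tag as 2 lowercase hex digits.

Key decimal bytes [155, 188] = 9b bc is 2 bytes ≤ B = 5; zero-pad to 5 bytes: K' = 9b bc 00 00 00.
K' ⊕ ipad = ad 8a 36 36 36.  K' ⊕ opad = c7 e0 5c 5c 5c.
Inner input = (K'⊕ipad) ∥ m = ad 8a 36 36 36 ∥ 64 32 67.
Inner hash: sum = 173+138+54+54+54+100+50+103 = 726; mod 256 = 214 → d6.
Outer input = (K'⊕opad) ∥ inner = c7 e0 5c 5c 5c ∥ d6.
Outer hash (tag): sum = 199+224+92+92+92+214 = 913; mod 256 = 145 → 91.

91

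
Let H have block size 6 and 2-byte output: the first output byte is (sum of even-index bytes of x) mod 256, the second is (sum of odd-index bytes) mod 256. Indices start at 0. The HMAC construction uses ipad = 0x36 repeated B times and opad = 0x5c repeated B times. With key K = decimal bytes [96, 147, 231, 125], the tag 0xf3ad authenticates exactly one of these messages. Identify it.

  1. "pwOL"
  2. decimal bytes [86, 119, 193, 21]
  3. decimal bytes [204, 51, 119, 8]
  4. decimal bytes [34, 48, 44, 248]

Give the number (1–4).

Key decimal bytes [96, 147, 231, 125] = 60 93 e7 7d is 4 bytes ≤ B = 6; zero-pad to 6 bytes: K' = 60 93 e7 7d 00 00.
K' ⊕ ipad = 56 a5 d1 4b 36 36; K' ⊕ opad = 3c cf bb 21 5c 5c.
m1: inner = H(56 a5 d1 4b 36 36 70 77 4f 4c) = 1c e9; tag = H(3c cf bb 21 5c 5c 1c e9) = 6f35
m2: inner = H(56 a5 d1 4b 36 36 56 77 c1 15) = 74 b2; tag = H(3c cf bb 21 5c 5c 74 b2) = c7fe
m3: inner = H(56 a5 d1 4b 36 36 cc 33 77 08) = a0 61; tag = H(3c cf bb 21 5c 5c a0 61) = f3ad ← matches
m4: inner = H(56 a5 d1 4b 36 36 22 30 2c f8) = ab 4e; tag = H(3c cf bb 21 5c 5c ab 4e) = fe9a

3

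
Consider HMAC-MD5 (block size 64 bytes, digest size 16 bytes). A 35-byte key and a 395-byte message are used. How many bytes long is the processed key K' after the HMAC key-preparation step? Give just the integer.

64

Key is 35 ≤ 64 bytes, zero-padded: |K'| = 64.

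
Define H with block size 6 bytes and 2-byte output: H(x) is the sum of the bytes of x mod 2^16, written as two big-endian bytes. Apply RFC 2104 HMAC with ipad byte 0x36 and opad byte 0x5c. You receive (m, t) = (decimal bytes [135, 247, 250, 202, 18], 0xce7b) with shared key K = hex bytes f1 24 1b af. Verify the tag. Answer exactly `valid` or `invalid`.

Key hex bytes f1 24 1b af is 4 bytes ≤ B = 6; zero-pad to 6 bytes: K' = f1 24 1b af 00 00.
K' ⊕ ipad = c7 12 2d 99 36 36; K' ⊕ opad = ad 78 47 f3 5c 5c.
Inner hash: sum = 199+18+45+153+54+54+135+247+250+202+18 = 1375 → 05 5f.
Outer hash (recomputed tag): sum = 173+120+71+243+92+92+5+95 = 891 → 03 7b.
Recomputed tag = 037b; claimed = ce7b → mismatch.

invalid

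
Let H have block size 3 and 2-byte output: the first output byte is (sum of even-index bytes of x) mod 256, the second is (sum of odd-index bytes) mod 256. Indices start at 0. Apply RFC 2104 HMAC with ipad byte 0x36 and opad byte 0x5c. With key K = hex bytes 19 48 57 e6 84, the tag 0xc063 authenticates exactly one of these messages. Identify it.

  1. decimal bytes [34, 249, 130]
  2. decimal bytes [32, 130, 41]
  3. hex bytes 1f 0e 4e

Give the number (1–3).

1

Key hex bytes 19 48 57 e6 84 is 5 bytes > B = 3, so hash it first: H(key) = f4 2e, then zero-pad to 3 bytes: K' = f4 2e 00.
K' ⊕ ipad = c2 18 36; K' ⊕ opad = a8 72 5c.
m1: inner = H(c2 18 36 22 f9 82) = f1 bc; tag = H(a8 72 5c f1 bc) = c063 ← matches
m2: inner = H(c2 18 36 20 82 29) = 7a 61; tag = H(a8 72 5c 7a 61) = 65ec
m3: inner = H(c2 18 36 1f 0e 4e) = 06 85; tag = H(a8 72 5c 06 85) = 8978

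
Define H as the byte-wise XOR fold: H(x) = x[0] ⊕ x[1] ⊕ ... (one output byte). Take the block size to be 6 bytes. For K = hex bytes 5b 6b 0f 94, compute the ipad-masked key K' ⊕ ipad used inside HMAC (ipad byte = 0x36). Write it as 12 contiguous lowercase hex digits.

Key hex bytes 5b 6b 0f 94 is 4 bytes ≤ B = 6; zero-pad to 6 bytes: K' = 5b 6b 0f 94 00 00.
XOR each byte with 0x36: 5b⊕36=6d, 6b⊕36=5d, 0f⊕36=39, 94⊕36=a2, 00⊕36=36, 00⊕36=36.

6d5d39a23636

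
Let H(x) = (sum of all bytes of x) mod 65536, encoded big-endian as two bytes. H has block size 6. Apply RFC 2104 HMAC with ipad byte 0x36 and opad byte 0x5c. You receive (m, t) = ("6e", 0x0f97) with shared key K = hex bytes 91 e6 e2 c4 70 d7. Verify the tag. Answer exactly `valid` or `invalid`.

invalid

Key hex bytes 91 e6 e2 c4 70 d7 is exactly B = 6 bytes: K' = 91 e6 e2 c4 70 d7.
K' ⊕ ipad = a7 d0 d4 f2 46 e1; K' ⊕ opad = cd ba be 98 2c 8b.
Inner hash: sum = 167+208+212+242+70+225+54+101 = 1279 → 04 ff.
Outer hash (recomputed tag): sum = 205+186+190+152+44+139+4+255 = 1175 → 04 97.
Recomputed tag = 0497; claimed = 0f97 → mismatch.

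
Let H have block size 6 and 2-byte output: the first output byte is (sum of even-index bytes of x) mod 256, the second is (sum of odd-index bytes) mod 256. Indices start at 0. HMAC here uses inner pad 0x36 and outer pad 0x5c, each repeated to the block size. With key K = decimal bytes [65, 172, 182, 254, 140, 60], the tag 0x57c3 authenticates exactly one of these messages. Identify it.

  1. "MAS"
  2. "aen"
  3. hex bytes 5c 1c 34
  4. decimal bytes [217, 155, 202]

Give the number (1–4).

2

Key decimal bytes [65, 172, 182, 254, 140, 60] = 41 ac b6 fe 8c 3c is exactly B = 6 bytes: K' = 41 ac b6 fe 8c 3c.
K' ⊕ ipad = 77 9a 80 c8 ba 0a; K' ⊕ opad = 1d f0 ea a2 d0 60.
m1: inner = H(77 9a 80 c8 ba 0a 4d 41 53) = 51 ad; tag = H(1d f0 ea a2 d0 60 51 ad) = 289f
m2: inner = H(77 9a 80 c8 ba 0a 61 65 6e) = 80 d1; tag = H(1d f0 ea a2 d0 60 80 d1) = 57c3 ← matches
m3: inner = H(77 9a 80 c8 ba 0a 5c 1c 34) = 41 88; tag = H(1d f0 ea a2 d0 60 41 88) = 187a
m4: inner = H(77 9a 80 c8 ba 0a d9 9b ca) = 54 07; tag = H(1d f0 ea a2 d0 60 54 07) = 2bf9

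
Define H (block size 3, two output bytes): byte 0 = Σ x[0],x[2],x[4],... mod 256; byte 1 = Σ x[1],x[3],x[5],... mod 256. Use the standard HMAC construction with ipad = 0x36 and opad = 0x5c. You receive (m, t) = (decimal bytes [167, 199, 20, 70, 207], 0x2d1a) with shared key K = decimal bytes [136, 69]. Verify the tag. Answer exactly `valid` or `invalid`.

valid

Key decimal bytes [136, 69] = 88 45 is 2 bytes ≤ B = 3; zero-pad to 3 bytes: K' = 88 45 00.
K' ⊕ ipad = be 73 36; K' ⊕ opad = d4 19 5c.
Inner hash: even-index sum = 513 mod 256 = 1; odd-index sum = 509 mod 256 = 253 → 01 fd.
Outer hash (recomputed tag): even-index sum = 557 mod 256 = 45; odd-index sum = 26 mod 256 = 26 → 2d 1a.
Recomputed tag = 2d1a; claimed = 2d1a → match.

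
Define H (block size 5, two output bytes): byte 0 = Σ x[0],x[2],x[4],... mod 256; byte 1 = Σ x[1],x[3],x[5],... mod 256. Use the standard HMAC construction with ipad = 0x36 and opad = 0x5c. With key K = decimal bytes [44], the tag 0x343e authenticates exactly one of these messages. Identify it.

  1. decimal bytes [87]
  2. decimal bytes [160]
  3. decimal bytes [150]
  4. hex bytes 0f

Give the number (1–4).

2

Key decimal bytes [44] = 2c is 1 byte ≤ B = 5; zero-pad to 5 bytes: K' = 2c 00 00 00 00.
K' ⊕ ipad = 1a 36 36 36 36; K' ⊕ opad = 70 5c 5c 5c 5c.
m1: inner = H(1a 36 36 36 36 57) = 86 c3; tag = H(70 5c 5c 5c 5c 86 c3) = eb3e
m2: inner = H(1a 36 36 36 36 a0) = 86 0c; tag = H(70 5c 5c 5c 5c 86 0c) = 343e ← matches
m3: inner = H(1a 36 36 36 36 96) = 86 02; tag = H(70 5c 5c 5c 5c 86 02) = 2a3e
m4: inner = H(1a 36 36 36 36 0f) = 86 7b; tag = H(70 5c 5c 5c 5c 86 7b) = a33e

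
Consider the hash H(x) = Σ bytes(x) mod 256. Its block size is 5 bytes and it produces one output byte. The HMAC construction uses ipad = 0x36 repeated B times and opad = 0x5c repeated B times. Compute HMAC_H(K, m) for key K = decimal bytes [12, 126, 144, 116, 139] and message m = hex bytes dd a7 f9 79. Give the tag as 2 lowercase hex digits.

Key decimal bytes [12, 126, 144, 116, 139] = 0c 7e 90 74 8b is exactly B = 5 bytes: K' = 0c 7e 90 74 8b.
K' ⊕ ipad = 3a 48 a6 42 bd.  K' ⊕ opad = 50 22 cc 28 d7.
Inner input = (K'⊕ipad) ∥ m = 3a 48 a6 42 bd ∥ dd a7 f9 79.
Inner hash: sum = 58+72+166+66+189+221+167+249+121 = 1309; mod 256 = 29 → 1d.
Outer input = (K'⊕opad) ∥ inner = 50 22 cc 28 d7 ∥ 1d.
Outer hash (tag): sum = 80+34+204+40+215+29 = 602; mod 256 = 90 → 5a.

5a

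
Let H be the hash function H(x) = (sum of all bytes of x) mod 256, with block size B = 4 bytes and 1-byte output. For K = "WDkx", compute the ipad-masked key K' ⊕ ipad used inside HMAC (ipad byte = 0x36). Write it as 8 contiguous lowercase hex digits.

61725d4e

Key "WDkx" = 57 44 6b 78 is exactly B = 4 bytes: K' = 57 44 6b 78.
XOR each byte with 0x36: 57⊕36=61, 44⊕36=72, 6b⊕36=5d, 78⊕36=4e.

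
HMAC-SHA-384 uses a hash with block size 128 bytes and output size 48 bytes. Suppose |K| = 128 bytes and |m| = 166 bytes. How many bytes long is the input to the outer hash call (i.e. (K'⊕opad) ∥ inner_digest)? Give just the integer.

Key is 128 ≤ 128 bytes, zero-padded: |K'| = 128.
Outer input = (K'⊕opad) ∥ H(inner) → 128 + 48 = 176 bytes.

176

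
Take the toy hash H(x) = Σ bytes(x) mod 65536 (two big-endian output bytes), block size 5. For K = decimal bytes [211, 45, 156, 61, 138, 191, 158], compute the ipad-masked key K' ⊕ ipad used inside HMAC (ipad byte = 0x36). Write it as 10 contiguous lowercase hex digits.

Key decimal bytes [211, 45, 156, 61, 138, 191, 158] = d3 2d 9c 3d 8a bf 9e is 7 bytes > B = 5, so hash it first: H(key) = 03 c0, then zero-pad to 5 bytes: K' = 03 c0 00 00 00.
XOR each byte with 0x36: 03⊕36=35, c0⊕36=f6, 00⊕36=36, 00⊕36=36, 00⊕36=36.

35f6363636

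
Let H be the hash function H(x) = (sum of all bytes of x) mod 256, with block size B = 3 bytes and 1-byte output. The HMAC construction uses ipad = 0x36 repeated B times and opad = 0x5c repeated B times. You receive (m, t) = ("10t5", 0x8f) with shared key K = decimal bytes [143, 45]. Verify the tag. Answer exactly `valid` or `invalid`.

Key decimal bytes [143, 45] = 8f 2d is 2 bytes ≤ B = 3; zero-pad to 3 bytes: K' = 8f 2d 00.
K' ⊕ ipad = b9 1b 36; K' ⊕ opad = d3 71 5c.
Inner hash: sum = 185+27+54+49+48+116+53 = 532; mod 256 = 20 → 14.
Outer hash (recomputed tag): sum = 211+113+92+20 = 436; mod 256 = 180 → b4.
Recomputed tag = b4; claimed = 8f → mismatch.

invalid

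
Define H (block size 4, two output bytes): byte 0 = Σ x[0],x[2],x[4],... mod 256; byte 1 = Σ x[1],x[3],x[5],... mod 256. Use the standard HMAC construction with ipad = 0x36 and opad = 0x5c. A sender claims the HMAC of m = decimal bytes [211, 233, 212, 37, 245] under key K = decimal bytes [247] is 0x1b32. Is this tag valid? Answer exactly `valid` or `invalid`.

invalid

Key decimal bytes [247] = f7 is 1 byte ≤ B = 4; zero-pad to 4 bytes: K' = f7 00 00 00.
K' ⊕ ipad = c1 36 36 36; K' ⊕ opad = ab 5c 5c 5c.
Inner hash: even-index sum = 915 mod 256 = 147; odd-index sum = 378 mod 256 = 122 → 93 7a.
Outer hash (recomputed tag): even-index sum = 410 mod 256 = 154; odd-index sum = 306 mod 256 = 50 → 9a 32.
Recomputed tag = 9a32; claimed = 1b32 → mismatch.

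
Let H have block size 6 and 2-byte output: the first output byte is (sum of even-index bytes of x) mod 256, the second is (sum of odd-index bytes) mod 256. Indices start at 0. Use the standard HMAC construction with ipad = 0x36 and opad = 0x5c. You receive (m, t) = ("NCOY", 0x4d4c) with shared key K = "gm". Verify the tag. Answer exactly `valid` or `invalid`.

Key "gm" = 67 6d is 2 bytes ≤ B = 6; zero-pad to 6 bytes: K' = 67 6d 00 00 00 00.
K' ⊕ ipad = 51 5b 36 36 36 36; K' ⊕ opad = 3b 31 5c 5c 5c 5c.
Inner hash: even-index sum = 346 mod 256 = 90; odd-index sum = 355 mod 256 = 99 → 5a 63.
Outer hash (recomputed tag): even-index sum = 333 mod 256 = 77; odd-index sum = 332 mod 256 = 76 → 4d 4c.
Recomputed tag = 4d4c; claimed = 4d4c → match.

valid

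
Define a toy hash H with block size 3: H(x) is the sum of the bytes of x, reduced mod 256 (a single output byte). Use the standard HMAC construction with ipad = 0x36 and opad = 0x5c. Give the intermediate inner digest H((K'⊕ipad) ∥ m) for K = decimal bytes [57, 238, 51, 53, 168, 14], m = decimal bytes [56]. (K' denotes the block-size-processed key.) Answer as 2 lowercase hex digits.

Key decimal bytes [57, 238, 51, 53, 168, 14] = 39 ee 33 35 a8 0e is 6 bytes > B = 3, so hash it first: H(key) = 45, then zero-pad to 3 bytes: K' = 45 00 00.
K' ⊕ ipad = 73 36 36.
Inner input = 73 36 36 ∥ 38.
Inner hash: sum = 115+54+54+56 = 279; mod 256 = 23 → 17.

17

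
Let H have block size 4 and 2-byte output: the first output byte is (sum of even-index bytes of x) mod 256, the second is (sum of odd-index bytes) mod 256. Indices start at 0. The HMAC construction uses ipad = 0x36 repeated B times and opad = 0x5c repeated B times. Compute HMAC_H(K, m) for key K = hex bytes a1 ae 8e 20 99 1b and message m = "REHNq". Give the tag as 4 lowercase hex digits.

Key hex bytes a1 ae 8e 20 99 1b is 6 bytes > B = 4, so hash it first: H(key) = c8 e9, then zero-pad to 4 bytes: K' = c8 e9 00 00.
K' ⊕ ipad = fe df 36 36.  K' ⊕ opad = 94 b5 5c 5c.
Inner input = (K'⊕ipad) ∥ m = fe df 36 36 ∥ 52 45 48 4e 71.
Inner hash: even-index sum = 575 mod 256 = 63; odd-index sum = 424 mod 256 = 168 → 3f a8.
Outer input = (K'⊕opad) ∥ inner = 94 b5 5c 5c ∥ 3f a8.
Outer hash (tag): even-index sum = 303 mod 256 = 47; odd-index sum = 441 mod 256 = 185 → 2f b9.

2fb9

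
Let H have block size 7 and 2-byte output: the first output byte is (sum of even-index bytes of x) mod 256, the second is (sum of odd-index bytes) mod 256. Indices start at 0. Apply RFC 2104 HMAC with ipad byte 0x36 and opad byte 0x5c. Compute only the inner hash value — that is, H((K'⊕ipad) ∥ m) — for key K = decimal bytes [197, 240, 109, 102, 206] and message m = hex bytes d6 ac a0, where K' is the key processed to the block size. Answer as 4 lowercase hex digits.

28c2

Key decimal bytes [197, 240, 109, 102, 206] = c5 f0 6d 66 ce is 5 bytes ≤ B = 7; zero-pad to 7 bytes: K' = c5 f0 6d 66 ce 00 00.
K' ⊕ ipad = f3 c6 5b 50 f8 36 36.
Inner input = f3 c6 5b 50 f8 36 36 ∥ d6 ac a0.
Inner hash: even-index sum = 808 mod 256 = 40; odd-index sum = 706 mod 256 = 194 → 28 c2.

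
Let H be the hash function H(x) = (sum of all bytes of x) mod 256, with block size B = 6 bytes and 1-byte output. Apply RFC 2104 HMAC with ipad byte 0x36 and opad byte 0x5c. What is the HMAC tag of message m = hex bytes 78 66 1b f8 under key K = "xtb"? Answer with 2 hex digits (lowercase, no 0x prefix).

Key "xtb" = 78 74 62 is 3 bytes ≤ B = 6; zero-pad to 6 bytes: K' = 78 74 62 00 00 00.
K' ⊕ ipad = 4e 42 54 36 36 36.  K' ⊕ opad = 24 28 3e 5c 5c 5c.
Inner input = (K'⊕ipad) ∥ m = 4e 42 54 36 36 36 ∥ 78 66 1b f8.
Inner hash: sum = 78+66+84+54+54+54+120+102+27+248 = 887; mod 256 = 119 → 77.
Outer input = (K'⊕opad) ∥ inner = 24 28 3e 5c 5c 5c ∥ 77.
Outer hash (tag): sum = 36+40+62+92+92+92+119 = 533; mod 256 = 21 → 15.

15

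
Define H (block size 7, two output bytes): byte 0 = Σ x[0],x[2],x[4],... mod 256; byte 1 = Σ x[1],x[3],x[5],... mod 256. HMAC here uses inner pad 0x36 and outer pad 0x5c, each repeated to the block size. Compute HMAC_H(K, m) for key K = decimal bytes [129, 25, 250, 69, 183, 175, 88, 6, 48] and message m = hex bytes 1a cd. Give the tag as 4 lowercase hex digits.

Key decimal bytes [129, 25, 250, 69, 183, 175, 88, 6, 48] = 81 19 fa 45 b7 af 58 06 30 is 9 bytes > B = 7, so hash it first: H(key) = ba 13, then zero-pad to 7 bytes: K' = ba 13 00 00 00 00 00.
K' ⊕ ipad = 8c 25 36 36 36 36 36.  K' ⊕ opad = e6 4f 5c 5c 5c 5c 5c.
Inner input = (K'⊕ipad) ∥ m = 8c 25 36 36 36 36 36 ∥ 1a cd.
Inner hash: even-index sum = 507 mod 256 = 251; odd-index sum = 171 mod 256 = 171 → fb ab.
Outer input = (K'⊕opad) ∥ inner = e6 4f 5c 5c 5c 5c 5c ∥ fb ab.
Outer hash (tag): even-index sum = 677 mod 256 = 165; odd-index sum = 514 mod 256 = 2 → a5 02.

a502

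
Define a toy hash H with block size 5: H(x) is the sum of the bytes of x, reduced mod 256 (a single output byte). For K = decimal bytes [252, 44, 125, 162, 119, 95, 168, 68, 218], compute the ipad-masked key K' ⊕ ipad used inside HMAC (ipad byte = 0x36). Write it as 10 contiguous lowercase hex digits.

d536363636

Key decimal bytes [252, 44, 125, 162, 119, 95, 168, 68, 218] = fc 2c 7d a2 77 5f a8 44 da is 9 bytes > B = 5, so hash it first: H(key) = e3, then zero-pad to 5 bytes: K' = e3 00 00 00 00.
XOR each byte with 0x36: e3⊕36=d5, 00⊕36=36, 00⊕36=36, 00⊕36=36, 00⊕36=36.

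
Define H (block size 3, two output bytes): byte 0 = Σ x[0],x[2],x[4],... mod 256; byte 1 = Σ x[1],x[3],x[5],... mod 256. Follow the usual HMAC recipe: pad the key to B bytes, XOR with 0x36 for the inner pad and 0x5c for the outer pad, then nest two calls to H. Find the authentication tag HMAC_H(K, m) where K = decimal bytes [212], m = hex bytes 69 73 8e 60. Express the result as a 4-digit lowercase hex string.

1147

Key decimal bytes [212] = d4 is 1 byte ≤ B = 3; zero-pad to 3 bytes: K' = d4 00 00.
K' ⊕ ipad = e2 36 36.  K' ⊕ opad = 88 5c 5c.
Inner input = (K'⊕ipad) ∥ m = e2 36 36 ∥ 69 73 8e 60.
Inner hash: even-index sum = 491 mod 256 = 235; odd-index sum = 301 mod 256 = 45 → eb 2d.
Outer input = (K'⊕opad) ∥ inner = 88 5c 5c ∥ eb 2d.
Outer hash (tag): even-index sum = 273 mod 256 = 17; odd-index sum = 327 mod 256 = 71 → 11 47.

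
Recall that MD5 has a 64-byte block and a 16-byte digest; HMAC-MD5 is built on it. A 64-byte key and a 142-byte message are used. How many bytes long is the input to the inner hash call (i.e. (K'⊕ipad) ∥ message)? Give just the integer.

206

Key is 64 ≤ 64 bytes, zero-padded: |K'| = 64.
Inner input = (K'⊕ipad) ∥ m → 64 + 142 = 206 bytes.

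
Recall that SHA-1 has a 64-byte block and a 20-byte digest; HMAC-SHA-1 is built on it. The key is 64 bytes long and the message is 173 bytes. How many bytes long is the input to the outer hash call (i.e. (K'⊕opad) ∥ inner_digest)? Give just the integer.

84

Key is 64 ≤ 64 bytes, zero-padded: |K'| = 64.
Outer input = (K'⊕opad) ∥ H(inner) → 64 + 20 = 84 bytes.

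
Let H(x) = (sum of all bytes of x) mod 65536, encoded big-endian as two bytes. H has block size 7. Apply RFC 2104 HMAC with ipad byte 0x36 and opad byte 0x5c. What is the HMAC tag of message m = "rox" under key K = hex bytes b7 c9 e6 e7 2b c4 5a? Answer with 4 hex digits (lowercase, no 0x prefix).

Key hex bytes b7 c9 e6 e7 2b c4 5a is exactly B = 7 bytes: K' = b7 c9 e6 e7 2b c4 5a.
K' ⊕ ipad = 81 ff d0 d1 1d f2 6c.  K' ⊕ opad = eb 95 ba bb 77 98 06.
Inner input = (K'⊕ipad) ∥ m = 81 ff d0 d1 1d f2 6c ∥ 72 6f 78.
Inner hash: sum = 129+255+208+209+29+242+108+114+111+120 = 1525 → 05 f5.
Outer input = (K'⊕opad) ∥ inner = eb 95 ba bb 77 98 06 ∥ 05 f5.
Outer hash (tag): sum = 235+149+186+187+119+152+6+5+245 = 1284 → 05 04.

0504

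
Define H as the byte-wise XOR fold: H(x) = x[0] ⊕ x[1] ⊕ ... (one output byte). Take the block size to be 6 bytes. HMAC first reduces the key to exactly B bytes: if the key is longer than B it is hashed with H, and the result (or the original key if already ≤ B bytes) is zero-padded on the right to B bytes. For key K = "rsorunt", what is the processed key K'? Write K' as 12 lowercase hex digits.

|K| = 7 > B = 6, so first hash the key.
H(K): XOR 72⊕73⊕6f⊕72⊕75⊕6e⊕74 = 73.
Zero-pad H(K) = 73 to 6 bytes: K' = 73 00 00 00 00 00.

730000000000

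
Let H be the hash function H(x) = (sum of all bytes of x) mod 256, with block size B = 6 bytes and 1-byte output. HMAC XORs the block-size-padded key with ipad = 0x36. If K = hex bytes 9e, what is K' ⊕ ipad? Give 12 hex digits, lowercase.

a83636363636

Key hex bytes 9e is 1 byte ≤ B = 6; zero-pad to 6 bytes: K' = 9e 00 00 00 00 00.
XOR each byte with 0x36: 9e⊕36=a8, 00⊕36=36, 00⊕36=36, 00⊕36=36, 00⊕36=36, 00⊕36=36.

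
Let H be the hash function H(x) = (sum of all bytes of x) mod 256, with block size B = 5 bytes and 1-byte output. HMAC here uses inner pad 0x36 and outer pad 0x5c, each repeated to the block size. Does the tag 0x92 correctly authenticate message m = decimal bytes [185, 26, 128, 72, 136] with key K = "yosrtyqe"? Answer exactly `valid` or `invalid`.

invalid

Key "yosrtyqe" = 79 6f 73 72 74 79 71 65 is 8 bytes > B = 5, so hash it first: H(key) = 90, then zero-pad to 5 bytes: K' = 90 00 00 00 00.
K' ⊕ ipad = a6 36 36 36 36; K' ⊕ opad = cc 5c 5c 5c 5c.
Inner hash: sum = 166+54+54+54+54+185+26+128+72+136 = 929; mod 256 = 161 → a1.
Outer hash (recomputed tag): sum = 204+92+92+92+92+161 = 733; mod 256 = 221 → dd.
Recomputed tag = dd; claimed = 92 → mismatch.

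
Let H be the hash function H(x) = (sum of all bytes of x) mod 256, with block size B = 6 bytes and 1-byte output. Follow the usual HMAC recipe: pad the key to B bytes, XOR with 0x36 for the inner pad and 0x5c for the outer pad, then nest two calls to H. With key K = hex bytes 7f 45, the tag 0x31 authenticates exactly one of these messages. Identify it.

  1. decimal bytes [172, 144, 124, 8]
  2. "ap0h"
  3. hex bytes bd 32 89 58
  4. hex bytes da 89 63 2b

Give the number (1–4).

4

Key hex bytes 7f 45 is 2 bytes ≤ B = 6; zero-pad to 6 bytes: K' = 7f 45 00 00 00 00.
K' ⊕ ipad = 49 73 36 36 36 36; K' ⊕ opad = 23 19 5c 5c 5c 5c.
m1: inner = H(49 73 36 36 36 36 ac 90 7c 08) = 54; tag = H(23 19 5c 5c 5c 5c 54) = 00
m2: inner = H(49 73 36 36 36 36 61 70 30 68) = fd; tag = H(23 19 5c 5c 5c 5c fd) = a9
m3: inner = H(49 73 36 36 36 36 bd 32 89 58) = 64; tag = H(23 19 5c 5c 5c 5c 64) = 10
m4: inner = H(49 73 36 36 36 36 da 89 63 2b) = 85; tag = H(23 19 5c 5c 5c 5c 85) = 31 ← matches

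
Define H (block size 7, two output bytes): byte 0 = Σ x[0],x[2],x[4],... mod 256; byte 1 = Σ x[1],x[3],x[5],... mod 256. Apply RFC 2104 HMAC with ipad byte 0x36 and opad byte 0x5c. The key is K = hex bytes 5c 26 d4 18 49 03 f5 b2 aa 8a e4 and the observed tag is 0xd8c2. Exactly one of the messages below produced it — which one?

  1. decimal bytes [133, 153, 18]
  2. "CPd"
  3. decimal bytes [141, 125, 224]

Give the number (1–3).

Key hex bytes 5c 26 d4 18 49 03 f5 b2 aa 8a e4 is 11 bytes > B = 7, so hash it first: H(key) = fc 7d, then zero-pad to 7 bytes: K' = fc 7d 00 00 00 00 00.
K' ⊕ ipad = ca 4b 36 36 36 36 36; K' ⊕ opad = a0 21 5c 5c 5c 5c 5c.
m1: inner = H(ca 4b 36 36 36 36 36 85 99 12) = 05 4e; tag = H(a0 21 5c 5c 5c 5c 5c 05 4e) = 02de
m2: inner = H(ca 4b 36 36 36 36 36 43 50 64) = bc 5e; tag = H(a0 21 5c 5c 5c 5c 5c bc 5e) = 1295
m3: inner = H(ca 4b 36 36 36 36 36 8d 7d e0) = e9 24; tag = H(a0 21 5c 5c 5c 5c 5c e9 24) = d8c2 ← matches

3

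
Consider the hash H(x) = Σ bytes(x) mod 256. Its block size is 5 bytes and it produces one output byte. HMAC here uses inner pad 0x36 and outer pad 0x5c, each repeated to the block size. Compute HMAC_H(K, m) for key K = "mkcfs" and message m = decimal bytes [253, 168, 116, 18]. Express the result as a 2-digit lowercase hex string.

dd

Key "mkcfs" = 6d 6b 63 66 73 is exactly B = 5 bytes: K' = 6d 6b 63 66 73.
K' ⊕ ipad = 5b 5d 55 50 45.  K' ⊕ opad = 31 37 3f 3a 2f.
Inner input = (K'⊕ipad) ∥ m = 5b 5d 55 50 45 ∥ fd a8 74 12.
Inner hash: sum = 91+93+85+80+69+253+168+116+18 = 973; mod 256 = 205 → cd.
Outer input = (K'⊕opad) ∥ inner = 31 37 3f 3a 2f ∥ cd.
Outer hash (tag): sum = 49+55+63+58+47+205 = 477; mod 256 = 221 → dd.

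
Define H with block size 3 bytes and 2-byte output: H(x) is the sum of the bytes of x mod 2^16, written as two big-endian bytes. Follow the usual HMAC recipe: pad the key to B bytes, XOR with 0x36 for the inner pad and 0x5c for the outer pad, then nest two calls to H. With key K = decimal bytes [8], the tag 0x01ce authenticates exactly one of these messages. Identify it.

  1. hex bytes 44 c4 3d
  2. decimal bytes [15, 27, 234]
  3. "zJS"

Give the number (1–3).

3

Key decimal bytes [8] = 08 is 1 byte ≤ B = 3; zero-pad to 3 bytes: K' = 08 00 00.
K' ⊕ ipad = 3e 36 36; K' ⊕ opad = 54 5c 5c.
m1: inner = H(3e 36 36 44 c4 3d) = 01 ef; tag = H(54 5c 5c 01 ef) = 01fc
m2: inner = H(3e 36 36 0f 1b ea) = 01 be; tag = H(54 5c 5c 01 be) = 01cb
m3: inner = H(3e 36 36 7a 4a 53) = 01 c1; tag = H(54 5c 5c 01 c1) = 01ce ← matches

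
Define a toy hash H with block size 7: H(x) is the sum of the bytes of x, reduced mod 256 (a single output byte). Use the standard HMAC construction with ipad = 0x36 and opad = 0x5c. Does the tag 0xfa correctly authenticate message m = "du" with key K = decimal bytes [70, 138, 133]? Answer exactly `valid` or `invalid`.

invalid

Key decimal bytes [70, 138, 133] = 46 8a 85 is 3 bytes ≤ B = 7; zero-pad to 7 bytes: K' = 46 8a 85 00 00 00 00.
K' ⊕ ipad = 70 bc b3 36 36 36 36; K' ⊕ opad = 1a d6 d9 5c 5c 5c 5c.
Inner hash: sum = 112+188+179+54+54+54+54+100+117 = 912; mod 256 = 144 → 90.
Outer hash (recomputed tag): sum = 26+214+217+92+92+92+92+144 = 969; mod 256 = 201 → c9.
Recomputed tag = c9; claimed = fa → mismatch.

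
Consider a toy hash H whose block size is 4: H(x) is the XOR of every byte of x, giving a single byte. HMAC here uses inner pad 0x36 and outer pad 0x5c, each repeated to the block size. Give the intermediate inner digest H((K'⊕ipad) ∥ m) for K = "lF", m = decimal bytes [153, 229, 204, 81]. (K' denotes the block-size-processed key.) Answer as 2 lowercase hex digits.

cb

Key "lF" = 6c 46 is 2 bytes ≤ B = 4; zero-pad to 4 bytes: K' = 6c 46 00 00.
K' ⊕ ipad = 5a 70 36 36.
Inner input = 5a 70 36 36 ∥ 99 e5 cc 51.
Inner hash: XOR 5a⊕70⊕36⊕36⊕99⊕e5⊕cc⊕51 = cb.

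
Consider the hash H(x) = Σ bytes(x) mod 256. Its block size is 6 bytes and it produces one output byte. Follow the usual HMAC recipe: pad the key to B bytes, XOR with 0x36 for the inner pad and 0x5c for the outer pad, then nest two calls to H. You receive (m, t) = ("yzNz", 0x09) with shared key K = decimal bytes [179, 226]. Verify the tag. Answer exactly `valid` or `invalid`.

Key decimal bytes [179, 226] = b3 e2 is 2 bytes ≤ B = 6; zero-pad to 6 bytes: K' = b3 e2 00 00 00 00.
K' ⊕ ipad = 85 d4 36 36 36 36; K' ⊕ opad = ef be 5c 5c 5c 5c.
Inner hash: sum = 133+212+54+54+54+54+121+122+78+122 = 1004; mod 256 = 236 → ec.
Outer hash (recomputed tag): sum = 239+190+92+92+92+92+236 = 1033; mod 256 = 9 → 09.
Recomputed tag = 09; claimed = 09 → match.

valid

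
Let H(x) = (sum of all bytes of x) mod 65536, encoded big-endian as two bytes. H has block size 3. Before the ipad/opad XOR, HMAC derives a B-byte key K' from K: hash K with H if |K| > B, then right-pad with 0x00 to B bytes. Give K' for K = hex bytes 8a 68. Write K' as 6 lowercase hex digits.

8a6800

Key hex bytes 8a 68 is 2 bytes ≤ B = 3; zero-pad to 3 bytes: K' = 8a 68 00.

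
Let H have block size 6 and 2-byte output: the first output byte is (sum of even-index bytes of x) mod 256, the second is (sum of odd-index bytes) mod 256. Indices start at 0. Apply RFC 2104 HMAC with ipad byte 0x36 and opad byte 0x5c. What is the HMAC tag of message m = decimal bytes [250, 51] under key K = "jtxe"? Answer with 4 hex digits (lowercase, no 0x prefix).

90bb

Key "jtxe" = 6a 74 78 65 is 4 bytes ≤ B = 6; zero-pad to 6 bytes: K' = 6a 74 78 65 00 00.
K' ⊕ ipad = 5c 42 4e 53 36 36.  K' ⊕ opad = 36 28 24 39 5c 5c.
Inner input = (K'⊕ipad) ∥ m = 5c 42 4e 53 36 36 ∥ fa 33.
Inner hash: even-index sum = 474 mod 256 = 218; odd-index sum = 254 mod 256 = 254 → da fe.
Outer input = (K'⊕opad) ∥ inner = 36 28 24 39 5c 5c ∥ da fe.
Outer hash (tag): even-index sum = 400 mod 256 = 144; odd-index sum = 443 mod 256 = 187 → 90 bb.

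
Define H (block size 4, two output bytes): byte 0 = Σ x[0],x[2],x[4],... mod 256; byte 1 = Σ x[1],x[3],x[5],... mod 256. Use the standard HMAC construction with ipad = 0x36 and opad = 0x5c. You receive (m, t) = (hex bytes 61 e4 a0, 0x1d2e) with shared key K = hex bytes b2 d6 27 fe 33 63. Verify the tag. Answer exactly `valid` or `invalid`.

Key hex bytes b2 d6 27 fe 33 63 is 6 bytes > B = 4, so hash it first: H(key) = 0c 37, then zero-pad to 4 bytes: K' = 0c 37 00 00.
K' ⊕ ipad = 3a 01 36 36; K' ⊕ opad = 50 6b 5c 5c.
Inner hash: even-index sum = 369 mod 256 = 113; odd-index sum = 283 mod 256 = 27 → 71 1b.
Outer hash (recomputed tag): even-index sum = 285 mod 256 = 29; odd-index sum = 226 mod 256 = 226 → 1d e2.
Recomputed tag = 1de2; claimed = 1d2e → mismatch.

invalid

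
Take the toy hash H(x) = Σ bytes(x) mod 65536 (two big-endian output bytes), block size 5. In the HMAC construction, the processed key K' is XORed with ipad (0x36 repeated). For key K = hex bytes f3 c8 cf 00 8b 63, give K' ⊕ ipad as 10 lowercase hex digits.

Key hex bytes f3 c8 cf 00 8b 63 is 6 bytes > B = 5, so hash it first: H(key) = 03 78, then zero-pad to 5 bytes: K' = 03 78 00 00 00.
XOR each byte with 0x36: 03⊕36=35, 78⊕36=4e, 00⊕36=36, 00⊕36=36, 00⊕36=36.

354e363636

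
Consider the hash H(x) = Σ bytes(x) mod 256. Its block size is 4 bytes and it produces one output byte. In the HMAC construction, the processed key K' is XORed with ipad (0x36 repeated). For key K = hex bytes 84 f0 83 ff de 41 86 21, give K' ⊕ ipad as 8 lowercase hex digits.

8a363636

Key hex bytes 84 f0 83 ff de 41 86 21 is 8 bytes > B = 4, so hash it first: H(key) = bc, then zero-pad to 4 bytes: K' = bc 00 00 00.
XOR each byte with 0x36: bc⊕36=8a, 00⊕36=36, 00⊕36=36, 00⊕36=36.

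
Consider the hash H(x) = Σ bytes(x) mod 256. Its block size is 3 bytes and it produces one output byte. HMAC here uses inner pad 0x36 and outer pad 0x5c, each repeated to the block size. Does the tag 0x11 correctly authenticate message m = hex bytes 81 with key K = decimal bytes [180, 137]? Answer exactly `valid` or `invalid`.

Key decimal bytes [180, 137] = b4 89 is 2 bytes ≤ B = 3; zero-pad to 3 bytes: K' = b4 89 00.
K' ⊕ ipad = 82 bf 36; K' ⊕ opad = e8 d5 5c.
Inner hash: sum = 130+191+54+129 = 504; mod 256 = 248 → f8.
Outer hash (recomputed tag): sum = 232+213+92+248 = 785; mod 256 = 17 → 11.
Recomputed tag = 11; claimed = 11 → match.

valid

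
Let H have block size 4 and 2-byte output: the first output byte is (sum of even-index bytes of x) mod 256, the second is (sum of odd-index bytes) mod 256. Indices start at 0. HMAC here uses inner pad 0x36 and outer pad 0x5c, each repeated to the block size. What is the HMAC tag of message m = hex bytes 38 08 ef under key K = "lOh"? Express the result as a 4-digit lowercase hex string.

Key "lOh" = 6c 4f 68 is 3 bytes ≤ B = 4; zero-pad to 4 bytes: K' = 6c 4f 68 00.
K' ⊕ ipad = 5a 79 5e 36.  K' ⊕ opad = 30 13 34 5c.
Inner input = (K'⊕ipad) ∥ m = 5a 79 5e 36 ∥ 38 08 ef.
Inner hash: even-index sum = 479 mod 256 = 223; odd-index sum = 183 mod 256 = 183 → df b7.
Outer input = (K'⊕opad) ∥ inner = 30 13 34 5c ∥ df b7.
Outer hash (tag): even-index sum = 323 mod 256 = 67; odd-index sum = 294 mod 256 = 38 → 43 26.

4326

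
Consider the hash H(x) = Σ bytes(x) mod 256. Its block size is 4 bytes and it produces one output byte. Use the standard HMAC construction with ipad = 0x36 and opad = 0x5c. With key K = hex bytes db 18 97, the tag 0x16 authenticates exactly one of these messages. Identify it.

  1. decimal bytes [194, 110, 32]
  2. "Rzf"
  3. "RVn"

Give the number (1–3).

2

Key hex bytes db 18 97 is 3 bytes ≤ B = 4; zero-pad to 4 bytes: K' = db 18 97 00.
K' ⊕ ipad = ed 2e a1 36; K' ⊕ opad = 87 44 cb 5c.
m1: inner = H(ed 2e a1 36 c2 6e 20) = 42; tag = H(87 44 cb 5c 42) = 34
m2: inner = H(ed 2e a1 36 52 7a 66) = 24; tag = H(87 44 cb 5c 24) = 16 ← matches
m3: inner = H(ed 2e a1 36 52 56 6e) = 08; tag = H(87 44 cb 5c 08) = fa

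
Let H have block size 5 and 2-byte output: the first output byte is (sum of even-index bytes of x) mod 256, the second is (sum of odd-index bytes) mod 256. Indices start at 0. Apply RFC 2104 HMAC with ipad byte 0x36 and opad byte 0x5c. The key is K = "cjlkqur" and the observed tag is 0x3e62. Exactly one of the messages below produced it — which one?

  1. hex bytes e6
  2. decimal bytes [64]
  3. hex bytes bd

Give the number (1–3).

Key "cjlkqur" = 63 6a 6c 6b 71 75 72 is 7 bytes > B = 5, so hash it first: H(key) = b2 4a, then zero-pad to 5 bytes: K' = b2 4a 00 00 00.
K' ⊕ ipad = 84 7c 36 36 36; K' ⊕ opad = ee 16 5c 5c 5c.
m1: inner = H(84 7c 36 36 36 e6) = f0 98; tag = H(ee 16 5c 5c 5c f0 98) = 3e62 ← matches
m2: inner = H(84 7c 36 36 36 40) = f0 f2; tag = H(ee 16 5c 5c 5c f0 f2) = 9862
m3: inner = H(84 7c 36 36 36 bd) = f0 6f; tag = H(ee 16 5c 5c 5c f0 6f) = 1562

1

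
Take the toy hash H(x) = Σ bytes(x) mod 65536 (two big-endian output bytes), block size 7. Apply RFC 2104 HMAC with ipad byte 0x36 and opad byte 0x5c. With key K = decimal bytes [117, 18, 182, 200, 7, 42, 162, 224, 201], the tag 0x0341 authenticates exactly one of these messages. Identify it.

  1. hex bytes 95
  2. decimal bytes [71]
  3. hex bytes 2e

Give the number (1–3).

2

Key decimal bytes [117, 18, 182, 200, 7, 42, 162, 224, 201] = 75 12 b6 c8 07 2a a2 e0 c9 is 9 bytes > B = 7, so hash it first: H(key) = 04 81, then zero-pad to 7 bytes: K' = 04 81 00 00 00 00 00.
K' ⊕ ipad = 32 b7 36 36 36 36 36; K' ⊕ opad = 58 dd 5c 5c 5c 5c 5c.
m1: inner = H(32 b7 36 36 36 36 36 95) = 02 8c; tag = H(58 dd 5c 5c 5c 5c 5c 02 8c) = 038f
m2: inner = H(32 b7 36 36 36 36 36 47) = 02 3e; tag = H(58 dd 5c 5c 5c 5c 5c 02 3e) = 0341 ← matches
m3: inner = H(32 b7 36 36 36 36 36 2e) = 02 25; tag = H(58 dd 5c 5c 5c 5c 5c 02 25) = 0328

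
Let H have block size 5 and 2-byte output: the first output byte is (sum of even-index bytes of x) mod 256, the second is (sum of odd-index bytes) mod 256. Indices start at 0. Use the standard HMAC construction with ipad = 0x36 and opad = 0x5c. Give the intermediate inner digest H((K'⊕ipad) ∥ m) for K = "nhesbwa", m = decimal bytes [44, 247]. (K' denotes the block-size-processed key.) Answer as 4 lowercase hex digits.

03c6

Key "nhesbwa" = 6e 68 65 73 62 77 61 is 7 bytes > B = 5, so hash it first: H(key) = 96 52, then zero-pad to 5 bytes: K' = 96 52 00 00 00.
K' ⊕ ipad = a0 64 36 36 36.
Inner input = a0 64 36 36 36 ∥ 2c f7.
Inner hash: even-index sum = 515 mod 256 = 3; odd-index sum = 198 mod 256 = 198 → 03 c6.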